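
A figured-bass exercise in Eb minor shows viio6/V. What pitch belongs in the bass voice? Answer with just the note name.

The applied chord viio6/V is rooted on A: A-C-Eb.
The figure 6 means first inversion — the third is in the bass.

C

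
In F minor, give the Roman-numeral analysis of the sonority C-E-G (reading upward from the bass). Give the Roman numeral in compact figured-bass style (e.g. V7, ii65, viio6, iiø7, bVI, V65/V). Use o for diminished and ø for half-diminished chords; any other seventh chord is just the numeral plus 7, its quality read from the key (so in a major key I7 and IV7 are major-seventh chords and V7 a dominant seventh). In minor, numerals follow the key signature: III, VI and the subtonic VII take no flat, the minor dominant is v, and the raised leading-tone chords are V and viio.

The pitches C-E-G form a major triad rooted on C.
C is scale degree 5 in F minor, and a major triad on that degree is written V.

V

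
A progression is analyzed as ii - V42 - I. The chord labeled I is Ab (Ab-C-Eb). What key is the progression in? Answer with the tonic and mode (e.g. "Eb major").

Ab major

The chord Ab is a major triad rooted on Ab; its label is I.
If Ab is scale degree 1 and the mode makes that degree carry a major triad, the tonic is Ab and the mode is major.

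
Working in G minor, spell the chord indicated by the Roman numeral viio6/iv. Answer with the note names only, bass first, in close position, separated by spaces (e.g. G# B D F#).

viio6/iv is a secondary leading-tone chord. The target iv is C in G minor; the applied chord is rooted a semitone below, on B.
Building a diminished triad on B gives B-D-F.
The figured bass 6 indicates first inversion, placing the third (D) in the bass: D-F-B.

D F B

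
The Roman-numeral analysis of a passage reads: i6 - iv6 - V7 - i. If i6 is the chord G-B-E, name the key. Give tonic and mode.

E minor

The anchor chord is a minor triad on E, labeled i6.
If E is scale degree 1 and the mode makes that degree carry a minor triad, the tonic is E and the mode is minor.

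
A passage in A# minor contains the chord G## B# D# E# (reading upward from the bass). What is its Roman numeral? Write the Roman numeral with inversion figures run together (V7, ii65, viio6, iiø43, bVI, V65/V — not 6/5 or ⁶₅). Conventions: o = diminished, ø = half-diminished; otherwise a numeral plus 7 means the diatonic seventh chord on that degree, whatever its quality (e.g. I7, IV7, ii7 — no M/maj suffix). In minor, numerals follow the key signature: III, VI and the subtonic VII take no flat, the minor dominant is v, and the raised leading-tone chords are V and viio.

The pitches E#-G##-B#-D# form a dominant seventh chord rooted on E#.
E# is scale degree 5 in A# minor, and a dominant seventh chord on that degree is written V7.
With G## in the bass the chord is in first inversion, so the figured bass is 65.

V65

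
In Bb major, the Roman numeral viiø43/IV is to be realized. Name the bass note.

Ab

The applied chord viiø43/IV is rooted on D: D-F-Ab-C.
The figure 43 means second inversion — the fifth is in the bass.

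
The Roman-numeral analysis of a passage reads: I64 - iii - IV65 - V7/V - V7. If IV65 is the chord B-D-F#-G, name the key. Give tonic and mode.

D major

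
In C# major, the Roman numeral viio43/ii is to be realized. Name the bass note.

G#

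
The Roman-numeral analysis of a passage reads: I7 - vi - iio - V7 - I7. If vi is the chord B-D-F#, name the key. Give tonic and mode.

D major

The anchor chord is a minor triad on B, labeled vi.
If B is scale degree 6 and the mode makes that degree carry a minor triad, the tonic is D and the mode is major.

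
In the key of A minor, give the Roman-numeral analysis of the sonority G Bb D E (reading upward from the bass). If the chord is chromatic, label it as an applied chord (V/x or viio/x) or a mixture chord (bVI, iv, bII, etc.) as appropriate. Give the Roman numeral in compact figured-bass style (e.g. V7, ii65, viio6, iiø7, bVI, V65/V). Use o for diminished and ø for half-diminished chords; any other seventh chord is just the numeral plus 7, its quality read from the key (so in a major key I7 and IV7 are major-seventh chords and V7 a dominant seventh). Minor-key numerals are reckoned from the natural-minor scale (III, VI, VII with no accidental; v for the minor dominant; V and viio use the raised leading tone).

viiø65/VI

Stacked in thirds the chord is E-G-Bb-D: a half-diminished seventh chord on E.
E sits a half step below F (VI in A minor); a diminished chord there is the applied leading-tone chord of VI.
With G in the bass the chord is in first inversion, so the figured bass is 65.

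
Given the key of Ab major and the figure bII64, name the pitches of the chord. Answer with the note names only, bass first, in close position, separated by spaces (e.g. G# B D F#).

bII64 is the Neapolitan chord — a major triad on the lowered second degree. In Ab major that root is Bbb.
So the chord is Bbb-Db-Fb.
The figured bass 64 indicates second inversion, placing the fifth (Fb) in the bass: Fb-Bbb-Db.

Fb Bbb Db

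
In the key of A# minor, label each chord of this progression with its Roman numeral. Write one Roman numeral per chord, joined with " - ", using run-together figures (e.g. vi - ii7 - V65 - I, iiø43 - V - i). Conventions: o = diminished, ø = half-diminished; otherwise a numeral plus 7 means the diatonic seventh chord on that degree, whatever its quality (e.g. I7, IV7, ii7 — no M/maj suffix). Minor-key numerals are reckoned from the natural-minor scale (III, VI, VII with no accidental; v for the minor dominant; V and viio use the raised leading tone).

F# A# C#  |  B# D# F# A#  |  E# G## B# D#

F#-A#-C# has root F#, degree 6 in A# minor, so VI.
B#-D#-F#-A# has root B#, degree 2 in A# minor, so iiø7.
E#-G##-B#-D#: dominant seventh chord on E# = scale degree 5 → V7.

VI - iiø7 - V7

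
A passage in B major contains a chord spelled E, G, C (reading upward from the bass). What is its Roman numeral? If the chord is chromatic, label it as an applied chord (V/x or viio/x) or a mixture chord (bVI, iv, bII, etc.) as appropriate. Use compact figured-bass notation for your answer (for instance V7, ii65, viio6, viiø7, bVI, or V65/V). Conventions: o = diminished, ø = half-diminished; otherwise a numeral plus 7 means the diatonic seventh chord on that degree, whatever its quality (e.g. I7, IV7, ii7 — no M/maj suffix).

bII6

The pitches C-E-G form a major triad rooted on C.
C is the lowered second degree of B major (diatonic 2 would be C#). This is the Neapolitan sixth — a major triad on the lowered second degree, here in its customary first inversion.
With E in the bass the chord is in first inversion, so the figured bass is 6.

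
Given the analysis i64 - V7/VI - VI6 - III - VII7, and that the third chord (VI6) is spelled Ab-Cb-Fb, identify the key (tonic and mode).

Ab minor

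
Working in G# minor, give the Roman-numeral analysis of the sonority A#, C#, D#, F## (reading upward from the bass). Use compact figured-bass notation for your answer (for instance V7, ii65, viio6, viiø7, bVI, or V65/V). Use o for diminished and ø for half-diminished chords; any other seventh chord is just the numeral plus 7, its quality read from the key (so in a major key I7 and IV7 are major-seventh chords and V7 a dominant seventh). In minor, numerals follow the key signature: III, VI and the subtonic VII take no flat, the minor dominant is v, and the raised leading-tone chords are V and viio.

Stacked in thirds the chord is D#-F##-A#-C#: a dominant seventh chord on D#.
In G# minor, D# is the dominant; the diatonic dominant seventh chord there is V7.
With A# in the bass the chord is in second inversion, so the figured bass is 43.

V43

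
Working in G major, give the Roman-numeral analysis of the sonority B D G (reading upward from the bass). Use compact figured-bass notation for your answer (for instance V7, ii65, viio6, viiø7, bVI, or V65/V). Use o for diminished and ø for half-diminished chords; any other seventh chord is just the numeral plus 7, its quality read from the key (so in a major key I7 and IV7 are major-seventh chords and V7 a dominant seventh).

I6

Stacked in thirds the chord is G-B-D: a major triad on G.
G is scale degree 1 in G major, and a major triad on that degree is written I.
With B in the bass the chord is in first inversion, so the figured bass is 6.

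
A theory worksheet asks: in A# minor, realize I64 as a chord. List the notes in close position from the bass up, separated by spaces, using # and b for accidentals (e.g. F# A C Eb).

I64 is the major tonic (Picardy third), borrowed from the parallel major. In A# minor that root is A#.
So the chord is A#-C##-E#, a major triad.
With the 64 figure the chord is in second inversion; from the bass E# upward in close position it reads E#-A#-C##.

E# A# C##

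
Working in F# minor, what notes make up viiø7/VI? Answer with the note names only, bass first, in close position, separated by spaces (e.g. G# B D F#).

C# E G B

The slash marks an applied leading-tone chord: viio of VI. In F# minor, VI is D, so the leading tone to it is C#, a half step below.
Building a half-diminished seventh chord on C# gives C#-E-G-B.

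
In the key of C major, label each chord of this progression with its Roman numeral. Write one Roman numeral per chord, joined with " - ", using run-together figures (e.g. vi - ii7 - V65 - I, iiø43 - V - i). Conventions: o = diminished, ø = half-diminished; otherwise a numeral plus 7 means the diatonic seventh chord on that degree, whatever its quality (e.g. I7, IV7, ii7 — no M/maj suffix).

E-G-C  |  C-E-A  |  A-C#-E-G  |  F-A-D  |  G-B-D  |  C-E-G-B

E-G-C has root C, degree 1 in C major, so I6.
C-E-A: minor triad on A = scale degree 6 → vi6.
A-C#-E-G is the secondary dominant of ii (dominant seventh chord on A): V7/ii.
F-A-D: root D is the supertonic; minor triad there is ii6.
G-B-D has root G, degree 5 in C major, so V.
C-E-G-B has root C, degree 1 in C major, so I7.

I6 - vi6 - V7/ii - ii6 - V - I7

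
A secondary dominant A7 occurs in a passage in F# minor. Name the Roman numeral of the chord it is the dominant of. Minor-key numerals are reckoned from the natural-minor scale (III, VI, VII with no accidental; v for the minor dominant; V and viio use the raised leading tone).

The chord is a dominant seventh chord on A.
A dominant resolves down a perfect fifth: A → D. In F# minor, D is scale degree 6, i.e. VI.

VI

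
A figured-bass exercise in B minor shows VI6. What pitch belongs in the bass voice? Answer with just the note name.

B

VI in B minor has root G; the chord is G-B-D.
The figure 6 means first inversion — the third is in the bass.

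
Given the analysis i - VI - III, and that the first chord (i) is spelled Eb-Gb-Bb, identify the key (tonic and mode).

Eb minor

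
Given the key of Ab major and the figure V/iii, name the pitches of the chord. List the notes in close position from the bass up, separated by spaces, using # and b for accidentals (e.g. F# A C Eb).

G B D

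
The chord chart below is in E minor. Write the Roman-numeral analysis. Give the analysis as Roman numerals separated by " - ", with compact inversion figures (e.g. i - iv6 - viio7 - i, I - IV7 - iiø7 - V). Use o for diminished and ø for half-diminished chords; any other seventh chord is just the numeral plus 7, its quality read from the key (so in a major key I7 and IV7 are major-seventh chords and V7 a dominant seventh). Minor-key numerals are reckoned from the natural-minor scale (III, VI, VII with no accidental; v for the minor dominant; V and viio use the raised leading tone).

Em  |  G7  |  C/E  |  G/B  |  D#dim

i - V7/VI - VI6 - III6 - viio

Em: minor triad on E = scale degree 1 → i.
G7: chromatic; G is V of VI, so V7/VI.
C/E: root C is the submediant; major triad there is VI6.
G/B has root G, degree 3 in E minor, so III6.
D#dim: diminished triad on D# = scale degree 7 → viio.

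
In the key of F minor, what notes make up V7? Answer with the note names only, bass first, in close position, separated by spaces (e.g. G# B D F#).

C E G Bb

In F minor, scale degree 5 is C. The dominant is major (leading tone raised), so V is a dominant seventh chord.
That chord is spelled C-E-G-Bb.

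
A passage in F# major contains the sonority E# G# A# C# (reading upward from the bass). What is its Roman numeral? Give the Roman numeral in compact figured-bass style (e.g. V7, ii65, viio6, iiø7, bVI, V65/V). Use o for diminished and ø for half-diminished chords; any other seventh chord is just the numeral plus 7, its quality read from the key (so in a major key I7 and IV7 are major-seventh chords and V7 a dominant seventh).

iii43

Stacked in thirds the chord is A#-C#-E#-G#: a minor seventh chord on A#.
A# is scale degree 3 in F# major, and a minor seventh chord on that degree is written iii7.
With E# in the bass the chord is in second inversion, so the figured bass is 43.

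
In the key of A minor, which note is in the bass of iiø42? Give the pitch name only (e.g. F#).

iiø in A minor has root B; the chord is B-D-F-A.
The figure 42 means third inversion — the seventh is in the bass.

A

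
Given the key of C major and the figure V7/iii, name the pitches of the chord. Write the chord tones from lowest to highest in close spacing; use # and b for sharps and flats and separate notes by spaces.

B D# F# A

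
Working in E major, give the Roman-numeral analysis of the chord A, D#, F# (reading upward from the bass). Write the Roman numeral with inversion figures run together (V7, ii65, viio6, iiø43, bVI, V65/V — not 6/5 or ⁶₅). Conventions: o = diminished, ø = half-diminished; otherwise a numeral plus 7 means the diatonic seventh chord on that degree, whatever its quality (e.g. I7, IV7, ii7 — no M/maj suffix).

Stacked in thirds the chord is D#-F#-A: a diminished triad on D#.
D# is scale degree 7 in E major, and a diminished triad on that degree is written viio.
With A in the bass the chord is in second inversion, so the figured bass is 64.

viio64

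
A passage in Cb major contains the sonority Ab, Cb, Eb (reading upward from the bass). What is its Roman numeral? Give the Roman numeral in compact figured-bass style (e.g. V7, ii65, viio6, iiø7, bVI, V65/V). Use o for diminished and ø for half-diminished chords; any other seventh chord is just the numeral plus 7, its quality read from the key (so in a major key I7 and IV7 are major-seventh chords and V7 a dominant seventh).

vi

Stacked in thirds the chord is Ab-Cb-Eb: a minor triad on Ab.
In Cb major, Ab is the submediant; the diatonic minor triad there is vi.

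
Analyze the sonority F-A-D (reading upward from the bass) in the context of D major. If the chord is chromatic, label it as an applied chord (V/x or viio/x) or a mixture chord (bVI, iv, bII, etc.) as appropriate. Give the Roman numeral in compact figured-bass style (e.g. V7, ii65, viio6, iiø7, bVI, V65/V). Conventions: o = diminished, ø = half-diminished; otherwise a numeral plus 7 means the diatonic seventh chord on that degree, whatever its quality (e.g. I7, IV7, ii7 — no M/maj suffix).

i6

Stacked in thirds the chord is D-F-A: a minor triad on D.
D is the first degree of D major. This is the minor tonic, borrowed from the parallel minor.
With F in the bass the chord is in first inversion, so the figured bass is 6.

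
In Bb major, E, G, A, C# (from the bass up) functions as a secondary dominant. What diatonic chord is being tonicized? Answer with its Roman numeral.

The chord is a dominant seventh chord on A.
A dominant resolves down a perfect fifth: A → D. In Bb major, D is scale degree 3, i.e. iii.

iii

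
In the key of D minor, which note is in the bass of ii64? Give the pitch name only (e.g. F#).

B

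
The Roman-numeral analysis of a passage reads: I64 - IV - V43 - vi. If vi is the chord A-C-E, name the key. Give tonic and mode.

C major

The chord Am is a minor triad rooted on A; its label is vi.
Counting down 5 scale steps from A places the tonic on C; a minor triad on degree 6 is diatonic only in major.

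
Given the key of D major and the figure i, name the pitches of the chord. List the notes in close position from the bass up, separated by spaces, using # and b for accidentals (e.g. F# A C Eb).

i is the minor tonic, borrowed from the parallel minor. In D major that root is D.
So the chord is D-F-A, a minor triad.

D F A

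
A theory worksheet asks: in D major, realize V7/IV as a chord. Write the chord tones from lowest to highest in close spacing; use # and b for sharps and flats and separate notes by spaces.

D F# A C

The slash means an applied dominant: we want the dominant of IV. In D major, IV is G major, and its dominant is built on D.
Building a dominant seventh chord on D gives D-F#-A-C.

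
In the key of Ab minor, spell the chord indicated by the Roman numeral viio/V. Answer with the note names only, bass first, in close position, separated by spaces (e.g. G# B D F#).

viio/V is a secondary leading-tone chord. The target V is Eb in Ab minor; the applied chord is rooted a semitone below, on D.
Building a diminished triad on D gives D-F-Ab.

D F Ab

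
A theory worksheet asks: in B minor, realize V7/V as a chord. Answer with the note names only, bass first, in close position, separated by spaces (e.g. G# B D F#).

C# E# G# B

V7/V is a secondary dominant — the dominant seventh of V. V in B minor is F#, so the applied chord's root is C#, a perfect fifth above.
Building a dominant seventh chord on C# gives C#-E#-G#-B.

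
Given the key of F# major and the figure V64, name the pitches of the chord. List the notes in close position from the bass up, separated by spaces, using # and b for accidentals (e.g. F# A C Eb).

G# C# E#

The numeral's case and figure indicate a major triad. In F# major its root, the dominant, is C#.
Stacking thirds from C# gives C#-E#-G#.
With the 64 figure the chord is in second inversion; from the bass G# upward in close position it reads G#-C#-E#.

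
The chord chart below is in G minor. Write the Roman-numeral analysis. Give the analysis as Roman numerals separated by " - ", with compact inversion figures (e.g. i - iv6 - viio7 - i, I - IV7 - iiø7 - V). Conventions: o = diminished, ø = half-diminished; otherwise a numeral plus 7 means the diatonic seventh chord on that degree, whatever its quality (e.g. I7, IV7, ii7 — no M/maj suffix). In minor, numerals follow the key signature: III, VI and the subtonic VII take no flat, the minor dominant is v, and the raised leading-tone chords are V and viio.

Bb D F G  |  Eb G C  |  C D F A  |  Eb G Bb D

Bb-D-F-G: root G is the tonic; minor seventh chord there is i65.
Eb-G-C: root C is the subdominant; minor triad there is iv6.
C-D-F-A: root D is the dominant; minor seventh chord there is v42.
Eb-G-Bb-D: major seventh chord on Eb = scale degree 6 → VI7.

i65 - iv6 - v42 - VI7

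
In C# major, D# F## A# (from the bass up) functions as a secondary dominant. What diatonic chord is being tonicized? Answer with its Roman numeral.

V

The chord is a major triad on D#.
A dominant resolves down a perfect fifth: D# → G#. In C# major, G# is scale degree 5, i.e. V.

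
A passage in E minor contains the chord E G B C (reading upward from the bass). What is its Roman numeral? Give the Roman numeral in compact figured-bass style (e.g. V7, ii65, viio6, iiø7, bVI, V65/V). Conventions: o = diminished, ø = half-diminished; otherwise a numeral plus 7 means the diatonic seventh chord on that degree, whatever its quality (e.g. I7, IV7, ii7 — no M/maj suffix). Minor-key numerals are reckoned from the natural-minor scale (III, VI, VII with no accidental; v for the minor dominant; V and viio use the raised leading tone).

VI65

The pitches C-E-G-B form a major seventh chord rooted on C.
In E minor, C is the submediant; the diatonic major seventh chord there is VI7.
With E in the bass the chord is in first inversion, so the figured bass is 65.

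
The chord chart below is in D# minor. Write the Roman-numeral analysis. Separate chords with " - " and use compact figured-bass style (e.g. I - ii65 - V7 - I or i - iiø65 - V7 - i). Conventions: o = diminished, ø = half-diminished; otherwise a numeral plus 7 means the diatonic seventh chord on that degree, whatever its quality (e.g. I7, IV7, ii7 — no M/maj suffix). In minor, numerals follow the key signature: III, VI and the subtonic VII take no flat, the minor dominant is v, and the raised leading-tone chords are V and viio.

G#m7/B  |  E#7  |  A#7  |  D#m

G#m7/B has root G#, degree 4 in D# minor, so iv65.
E#7: chromatic; E# is V of V, so V7/V.
A#7: root A# is the dominant; dominant seventh chord there is V7.
D#m: minor triad on D# = scale degree 1 → i.

iv65 - V7/V - V7 - i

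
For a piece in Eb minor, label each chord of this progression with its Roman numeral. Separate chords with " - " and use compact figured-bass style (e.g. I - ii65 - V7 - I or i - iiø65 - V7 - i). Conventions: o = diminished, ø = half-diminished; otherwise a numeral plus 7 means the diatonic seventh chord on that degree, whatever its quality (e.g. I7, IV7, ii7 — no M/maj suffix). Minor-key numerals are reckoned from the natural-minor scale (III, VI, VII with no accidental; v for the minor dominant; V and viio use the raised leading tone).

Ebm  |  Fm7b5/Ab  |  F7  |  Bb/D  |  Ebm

i - iiø65 - V7/V - V6 - i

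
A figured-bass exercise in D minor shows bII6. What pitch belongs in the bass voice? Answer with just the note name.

bII in D minor has root Eb; the chord is Eb-G-Bb.
The figure 6 means first inversion — the third is in the bass.

G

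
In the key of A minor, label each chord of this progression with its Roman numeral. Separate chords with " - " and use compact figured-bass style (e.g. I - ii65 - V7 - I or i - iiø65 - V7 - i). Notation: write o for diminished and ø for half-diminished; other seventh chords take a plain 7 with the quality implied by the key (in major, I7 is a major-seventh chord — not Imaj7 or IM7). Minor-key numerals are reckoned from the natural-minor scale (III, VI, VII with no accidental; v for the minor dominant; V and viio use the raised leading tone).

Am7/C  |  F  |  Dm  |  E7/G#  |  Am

Am7/C: root A is the tonic; minor seventh chord there is i65.
F: root F is the submediant; major triad there is VI.
Dm: root D is the subdominant; minor triad there is iv.
E7/G#: root E is the dominant; dominant seventh chord there is V65.
Am: root A is the tonic; minor triad there is i.

i65 - VI - iv - V65 - i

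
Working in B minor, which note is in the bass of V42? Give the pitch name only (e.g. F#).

E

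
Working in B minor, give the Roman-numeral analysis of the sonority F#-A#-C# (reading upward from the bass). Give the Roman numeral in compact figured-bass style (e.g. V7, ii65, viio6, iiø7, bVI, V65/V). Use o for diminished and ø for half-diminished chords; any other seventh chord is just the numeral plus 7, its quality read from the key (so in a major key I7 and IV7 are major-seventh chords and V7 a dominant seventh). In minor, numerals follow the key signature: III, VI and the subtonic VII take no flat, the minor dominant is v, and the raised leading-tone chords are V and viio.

V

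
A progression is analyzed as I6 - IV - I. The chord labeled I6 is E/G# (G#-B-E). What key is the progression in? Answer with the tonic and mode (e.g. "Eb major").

E major

I6 is given as G#-B-E — a major triad with root E.
If E is scale degree 1 and the mode makes that degree carry a major triad, the tonic is E and the mode is major.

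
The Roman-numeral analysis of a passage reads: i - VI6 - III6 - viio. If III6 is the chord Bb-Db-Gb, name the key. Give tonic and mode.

Eb minor

The anchor chord is a major triad on Gb, labeled III6.
If Gb is scale degree 3 and the mode makes that degree carry a major triad, the tonic is Eb and the mode is minor.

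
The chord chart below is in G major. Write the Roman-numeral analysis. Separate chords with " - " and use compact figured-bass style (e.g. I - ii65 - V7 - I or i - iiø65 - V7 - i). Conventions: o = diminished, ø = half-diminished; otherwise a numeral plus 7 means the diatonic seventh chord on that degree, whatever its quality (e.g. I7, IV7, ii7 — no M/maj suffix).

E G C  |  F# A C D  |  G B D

IV6 - V65 - I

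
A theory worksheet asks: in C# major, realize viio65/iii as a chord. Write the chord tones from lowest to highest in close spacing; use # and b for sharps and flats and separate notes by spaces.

F## A# C# D##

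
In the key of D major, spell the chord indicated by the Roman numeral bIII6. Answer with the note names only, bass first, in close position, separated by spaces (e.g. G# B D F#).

A C F

bIII6 is a major triad on the lowered third degree, borrowed from the parallel minor. In D major that root is F.
So the chord is F-A-C.
The figured bass 6 indicates first inversion, placing the third (A) in the bass: A-C-F.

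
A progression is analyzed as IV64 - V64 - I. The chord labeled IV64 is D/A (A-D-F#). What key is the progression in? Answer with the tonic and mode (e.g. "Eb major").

A major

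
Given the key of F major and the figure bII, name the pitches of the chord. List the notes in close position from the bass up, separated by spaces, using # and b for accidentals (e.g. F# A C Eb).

bII is the Neapolitan chord — a major triad on the lowered second degree. In F major that root is Gb.
So the chord is Gb-Bb-Db.

Gb Bb Db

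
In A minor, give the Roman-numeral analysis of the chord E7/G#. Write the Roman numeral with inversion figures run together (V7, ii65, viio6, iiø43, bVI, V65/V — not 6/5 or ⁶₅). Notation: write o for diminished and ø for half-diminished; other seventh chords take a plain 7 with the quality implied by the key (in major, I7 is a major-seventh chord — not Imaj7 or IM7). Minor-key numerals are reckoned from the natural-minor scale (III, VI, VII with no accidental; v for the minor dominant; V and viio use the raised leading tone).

The pitches E-G#-B-D form a dominant seventh chord rooted on E.
In A minor, E is the dominant; the diatonic dominant seventh chord there is V7.
With G# in the bass the chord is in first inversion, so the figured bass is 65.

V65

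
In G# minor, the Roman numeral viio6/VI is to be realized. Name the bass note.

The applied chord viio6/VI is rooted on D#: D#-F#-A.
The figure 6 means first inversion — the third is in the bass.

F#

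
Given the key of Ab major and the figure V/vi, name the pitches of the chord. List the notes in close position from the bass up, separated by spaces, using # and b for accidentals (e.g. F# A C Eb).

C E G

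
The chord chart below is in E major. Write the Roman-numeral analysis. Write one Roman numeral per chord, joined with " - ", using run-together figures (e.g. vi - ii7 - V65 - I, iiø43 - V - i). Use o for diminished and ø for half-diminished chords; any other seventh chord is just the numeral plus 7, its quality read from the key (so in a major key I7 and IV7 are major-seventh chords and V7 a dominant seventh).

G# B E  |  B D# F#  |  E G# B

I6 - V - I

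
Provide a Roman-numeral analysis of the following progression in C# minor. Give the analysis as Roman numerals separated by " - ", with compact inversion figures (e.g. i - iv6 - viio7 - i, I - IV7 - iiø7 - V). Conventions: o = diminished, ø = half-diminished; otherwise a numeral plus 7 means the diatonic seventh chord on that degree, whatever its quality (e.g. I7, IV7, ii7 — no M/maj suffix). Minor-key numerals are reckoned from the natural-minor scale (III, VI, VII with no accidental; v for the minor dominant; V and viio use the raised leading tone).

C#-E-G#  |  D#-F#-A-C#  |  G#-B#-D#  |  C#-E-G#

C#-E-G#: minor triad on C# = scale degree 1 → i.
D#-F#-A-C#: root D# is the supertonic; half-diminished seventh chord there is iiø7.
G#-B#-D#: major triad on G# = scale degree 5 → V.
C#-E-G#: root C# is the tonic; minor triad there is i.

i - iiø7 - V - i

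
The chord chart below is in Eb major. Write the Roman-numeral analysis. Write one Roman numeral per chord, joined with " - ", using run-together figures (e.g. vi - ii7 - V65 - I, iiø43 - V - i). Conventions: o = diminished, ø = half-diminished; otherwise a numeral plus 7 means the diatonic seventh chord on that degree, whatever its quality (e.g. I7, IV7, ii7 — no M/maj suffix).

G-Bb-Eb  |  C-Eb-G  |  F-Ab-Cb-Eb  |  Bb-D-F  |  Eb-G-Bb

I6 - vi - iiø7 - V - I

G-Bb-Eb: major triad on Eb = scale degree 1 → I6.
C-Eb-G: root C is the submediant; minor triad there is vi.
F-Ab-Cb-Eb: F with this quality isn't in the key; it's iiø7, borrowed from the parallel minor.
Bb-D-F: root Bb is the dominant; major triad there is V.
Eb-G-Bb: root Eb is the tonic; major triad there is I.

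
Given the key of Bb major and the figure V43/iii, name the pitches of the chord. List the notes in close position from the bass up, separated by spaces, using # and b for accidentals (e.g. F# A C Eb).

V43/iii is a secondary dominant — the dominant seventh of iii. iii in Bb major is D, so the applied chord's root is A, a perfect fifth above.
Building a dominant seventh chord on A gives A-C#-E-G.
With the 43 figure the chord is in second inversion; from the bass E upward in close position it reads E-G-A-C#.

E G A C#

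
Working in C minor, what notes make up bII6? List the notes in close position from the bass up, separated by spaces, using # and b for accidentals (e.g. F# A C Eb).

Scale degree 2 in C minor is D; lowering it a half step gives Db. bII6 is the Neapolitan sixth — a major triad on the lowered second degree, here in its customary first inversion.
So the chord is Db-F-Ab.
With the 6 figure the chord is in first inversion; from the bass F upward in close position it reads F-Ab-Db.

F Ab Db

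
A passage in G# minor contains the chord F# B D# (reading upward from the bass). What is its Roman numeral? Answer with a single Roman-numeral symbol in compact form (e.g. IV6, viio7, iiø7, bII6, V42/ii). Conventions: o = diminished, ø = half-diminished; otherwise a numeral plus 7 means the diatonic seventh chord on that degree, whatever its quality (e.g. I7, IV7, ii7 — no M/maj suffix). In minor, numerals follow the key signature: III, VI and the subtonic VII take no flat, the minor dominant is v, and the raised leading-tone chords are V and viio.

III64

The pitches B-D#-F# form a major triad rooted on B.
In G# minor, B is the mediant; the diatonic major triad there is III.
With F# in the bass the chord is in second inversion, so the figured bass is 64.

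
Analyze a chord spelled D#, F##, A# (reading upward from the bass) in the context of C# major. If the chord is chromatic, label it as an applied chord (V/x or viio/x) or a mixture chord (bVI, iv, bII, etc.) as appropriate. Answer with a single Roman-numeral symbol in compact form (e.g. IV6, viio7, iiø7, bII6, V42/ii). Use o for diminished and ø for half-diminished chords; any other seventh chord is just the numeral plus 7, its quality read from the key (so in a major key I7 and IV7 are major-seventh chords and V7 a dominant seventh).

V/V

Stacked in thirds the chord is D#-F##-A#: a major triad on D#.
D# is not a diatonic chord root with this quality in C# major, but it lies a perfect fifth above G# (V), so the chord functions as an applied dominant of V.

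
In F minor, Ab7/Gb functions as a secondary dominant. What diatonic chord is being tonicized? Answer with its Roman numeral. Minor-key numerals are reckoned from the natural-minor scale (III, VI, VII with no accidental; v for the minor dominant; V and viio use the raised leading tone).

The chord is a dominant seventh chord on Ab.
A dominant resolves down a perfect fifth: Ab → Db. In F minor, Db is scale degree 6, i.e. VI.

VI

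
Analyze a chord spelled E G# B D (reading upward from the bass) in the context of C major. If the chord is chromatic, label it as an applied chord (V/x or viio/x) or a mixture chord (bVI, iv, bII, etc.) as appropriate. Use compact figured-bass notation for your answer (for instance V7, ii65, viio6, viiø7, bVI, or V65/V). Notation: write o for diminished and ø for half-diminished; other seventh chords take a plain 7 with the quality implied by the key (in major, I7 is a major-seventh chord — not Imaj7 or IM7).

V7/vi

The pitches E-G#-B-D form a dominant seventh chord rooted on E.
E is not a diatonic chord root with this quality in C major, but it lies a perfect fifth above A (vi), so the chord functions as an applied dominant of vi.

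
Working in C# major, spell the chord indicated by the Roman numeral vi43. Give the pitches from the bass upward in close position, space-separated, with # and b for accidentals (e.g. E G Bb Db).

E# G# A# C#

The numeral's case and figure indicate a minor seventh chord. In C# major its root, the sixth degree, is A#.
That chord is spelled A#-C#-E#-G#.
The figured bass 43 indicates second inversion, placing the fifth (E#) in the bass: E#-G#-A#-C#.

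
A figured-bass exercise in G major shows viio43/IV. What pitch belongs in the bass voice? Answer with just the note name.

F

The applied chord viio43/IV is rooted on B: B-D-F-Ab.
The figure 43 means second inversion — the fifth is in the bass.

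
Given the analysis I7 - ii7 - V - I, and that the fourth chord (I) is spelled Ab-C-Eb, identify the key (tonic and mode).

I is given as Ab-C-Eb — a major triad with root Ab.
If Ab is scale degree 1 and the mode makes that degree carry a major triad, the tonic is Ab and the mode is major.

Ab major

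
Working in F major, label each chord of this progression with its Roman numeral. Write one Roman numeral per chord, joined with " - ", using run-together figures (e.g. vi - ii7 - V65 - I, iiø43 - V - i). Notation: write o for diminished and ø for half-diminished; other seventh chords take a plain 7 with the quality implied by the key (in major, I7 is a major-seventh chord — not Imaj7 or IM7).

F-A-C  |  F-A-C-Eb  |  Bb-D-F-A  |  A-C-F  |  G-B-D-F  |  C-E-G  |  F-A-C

I - V7/IV - IV7 - I6 - V7/V - V - I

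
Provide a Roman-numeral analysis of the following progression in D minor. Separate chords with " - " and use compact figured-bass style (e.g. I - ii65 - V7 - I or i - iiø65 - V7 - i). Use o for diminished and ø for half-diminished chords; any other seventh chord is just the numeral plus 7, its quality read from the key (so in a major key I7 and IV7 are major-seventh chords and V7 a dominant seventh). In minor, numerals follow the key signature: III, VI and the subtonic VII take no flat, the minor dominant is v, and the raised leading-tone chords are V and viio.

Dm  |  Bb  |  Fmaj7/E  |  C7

Dm: root D is the tonic; minor triad there is i.
Bb: root Bb is the submediant; major triad there is VI.
Fmaj7/E has root F, degree 3 in D minor, so III42.
C7 has root C, degree 7 in D minor, so VII7.

i - VI - III42 - VII7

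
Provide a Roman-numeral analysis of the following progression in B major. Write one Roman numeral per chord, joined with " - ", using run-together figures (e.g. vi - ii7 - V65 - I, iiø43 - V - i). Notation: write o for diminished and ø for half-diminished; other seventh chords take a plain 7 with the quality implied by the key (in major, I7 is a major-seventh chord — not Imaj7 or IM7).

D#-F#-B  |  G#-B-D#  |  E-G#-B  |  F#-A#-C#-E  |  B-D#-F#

D#-F#-B: major triad on B = scale degree 1 → I6.
G#-B-D#: root G# is the submediant; minor triad there is vi.
E-G#-B: major triad on E = scale degree 4 → IV.
F#-A#-C#-E: dominant seventh chord on F# = scale degree 5 → V7.
B-D#-F#: major triad on B = scale degree 1 → I.

I6 - vi - IV - V7 - I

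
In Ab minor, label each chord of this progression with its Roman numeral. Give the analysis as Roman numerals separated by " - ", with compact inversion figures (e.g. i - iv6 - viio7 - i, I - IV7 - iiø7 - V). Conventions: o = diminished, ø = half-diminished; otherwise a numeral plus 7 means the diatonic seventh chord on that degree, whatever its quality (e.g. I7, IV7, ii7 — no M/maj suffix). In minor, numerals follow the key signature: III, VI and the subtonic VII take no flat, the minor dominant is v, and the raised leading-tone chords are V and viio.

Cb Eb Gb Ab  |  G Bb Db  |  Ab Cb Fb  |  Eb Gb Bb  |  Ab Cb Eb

i65 - viio - VI6 - v - i

Cb-Eb-Gb-Ab: minor seventh chord on Ab = scale degree 1 → i65.
G-Bb-Db has root G, degree 7 in Ab minor, so viio.
Ab-Cb-Fb: root Fb is the submediant; major triad there is VI6.
Eb-Gb-Bb has root Eb, degree 5 in Ab minor, so v.
Ab-Cb-Eb: minor triad on Ab = scale degree 1 → i.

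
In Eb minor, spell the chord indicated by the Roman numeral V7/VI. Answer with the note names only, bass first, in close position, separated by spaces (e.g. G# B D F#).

The slash means an applied dominant: we want the dominant of VI. In Eb minor, VI is Cb major, and its dominant is built on Gb.
Building a dominant seventh chord on Gb gives Gb-Bb-Db-Fb.

Gb Bb Db Fb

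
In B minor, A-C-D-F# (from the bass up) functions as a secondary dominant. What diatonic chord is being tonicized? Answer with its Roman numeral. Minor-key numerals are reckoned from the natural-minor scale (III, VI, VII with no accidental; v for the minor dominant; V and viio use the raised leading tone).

VI

The chord is a dominant seventh chord on D.
A dominant resolves down a perfect fifth: D → G. In B minor, G is scale degree 6, i.e. VI.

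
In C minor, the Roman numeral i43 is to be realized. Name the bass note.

i in C minor has root C; the chord is C-Eb-G-Bb.
The figure 43 means second inversion — the fifth is in the bass.

G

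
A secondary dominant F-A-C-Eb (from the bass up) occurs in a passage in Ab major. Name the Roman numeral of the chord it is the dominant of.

ii

The chord is a dominant seventh chord on F.
A dominant resolves down a perfect fifth: F → Bb. In Ab major, Bb is scale degree 2, i.e. ii.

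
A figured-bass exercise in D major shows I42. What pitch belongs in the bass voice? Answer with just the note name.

I in D major has root D; the chord is D-F#-A-C#.
The figure 42 means third inversion — the seventh is in the bass.

C#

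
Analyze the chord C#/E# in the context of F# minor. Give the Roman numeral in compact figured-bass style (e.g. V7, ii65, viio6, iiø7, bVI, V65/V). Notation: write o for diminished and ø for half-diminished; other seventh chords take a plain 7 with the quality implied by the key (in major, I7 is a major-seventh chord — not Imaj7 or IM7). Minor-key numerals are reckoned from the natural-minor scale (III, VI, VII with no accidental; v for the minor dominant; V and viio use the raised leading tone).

V6

Stacked in thirds the chord is C#-E#-G#: a major triad on C#.
In F# minor, C# is the dominant; the diatonic major triad there is V.
With E# in the bass the chord is in first inversion, so the figured bass is 6.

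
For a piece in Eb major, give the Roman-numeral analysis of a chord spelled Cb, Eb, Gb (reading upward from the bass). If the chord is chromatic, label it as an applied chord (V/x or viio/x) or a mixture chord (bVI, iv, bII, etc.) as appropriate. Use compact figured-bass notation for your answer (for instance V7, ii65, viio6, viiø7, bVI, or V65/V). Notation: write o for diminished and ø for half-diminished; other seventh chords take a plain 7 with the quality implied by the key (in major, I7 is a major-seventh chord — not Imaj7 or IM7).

The pitches Cb-Eb-Gb form a major triad rooted on Cb.
Cb is the lowered sixth degree of Eb major (diatonic 6 would be C). This is a major triad on the lowered sixth degree, borrowed from the parallel minor.

bVI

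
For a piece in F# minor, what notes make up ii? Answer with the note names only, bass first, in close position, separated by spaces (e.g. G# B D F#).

G# B D#

ii is the minor supertonic, borrowed from the parallel major (the Dorian ii). In F# minor that root is G#.
So the chord is G#-B-D#.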